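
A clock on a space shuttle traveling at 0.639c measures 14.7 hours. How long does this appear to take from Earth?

Proper time Δt₀ = 14.7 hours
γ = 1/√(1 - 0.639²) = 1.300
Δt = γΔt₀ = 1.300 × 14.7 = 19.11 hours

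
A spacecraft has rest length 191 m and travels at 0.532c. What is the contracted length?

Proper length L₀ = 191 m
γ = 1/√(1 - 0.532²) = 1.181
L = L₀/γ = 191/1.181 = 161.7 m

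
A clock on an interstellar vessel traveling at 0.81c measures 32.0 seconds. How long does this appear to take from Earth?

Proper time Δt₀ = 32.0 seconds
γ = 1/√(1 - 0.81²) = 1.7052
Δt = γΔt₀ = 1.7052 × 32.0 = 54.57 seconds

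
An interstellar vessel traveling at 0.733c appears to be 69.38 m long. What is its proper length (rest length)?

Contracted length L = 69.38 m
γ = 1/√(1 - 0.733²) = 1.470
L₀ = γL = 1.470 × 69.38 = 102.0 m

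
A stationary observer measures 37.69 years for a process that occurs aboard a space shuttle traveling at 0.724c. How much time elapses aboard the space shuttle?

Dilated time Δt = 37.69 years
γ = 1/√(1 - 0.724²) = 1.4497
Δt₀ = Δt/γ = 37.69/1.4497 = 26.00 years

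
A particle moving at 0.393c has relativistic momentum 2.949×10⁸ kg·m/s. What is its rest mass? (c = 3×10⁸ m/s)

γ = 1/√(1 - 0.393²) = 1.0875
v = 0.393 × 3×10⁸ = 1.179×10⁸ m/s
m = p/(γv) = 2.949×10⁸/(1.0875 × 1.179×10⁸) = 2.300 kg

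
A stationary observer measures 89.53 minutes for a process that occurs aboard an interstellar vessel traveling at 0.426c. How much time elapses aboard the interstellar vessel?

Dilated time Δt = 89.53 minutes
γ = 1/√(1 - 0.426²) = 1.1053
Δt₀ = Δt/γ = 89.53/1.1053 = 81.00 minutes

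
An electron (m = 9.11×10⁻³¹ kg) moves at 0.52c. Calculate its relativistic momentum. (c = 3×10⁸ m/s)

γ = 1/√(1 - 0.52²) = 1.171
v = 0.52 × 3×10⁸ = 1.560×10⁸ m/s
p = γmv = 1.171 × 9.11×10⁻³¹ × 1.560×10⁸ = 1.664×10⁻²² kg·m/s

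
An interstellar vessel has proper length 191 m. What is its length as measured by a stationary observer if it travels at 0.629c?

Proper length L₀ = 191 m
γ = 1/√(1 - 0.629²) = 1.286
L = L₀/γ = 191/1.286 = 148.5 m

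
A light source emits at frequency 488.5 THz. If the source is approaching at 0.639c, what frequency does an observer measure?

β = v/c = 0.639
(1+β)/(1-β) = 1.639/0.361 = 4.540
Doppler factor = √(4.540) = 2.131
f_obs = 488.5 × 2.131 = 1041 THz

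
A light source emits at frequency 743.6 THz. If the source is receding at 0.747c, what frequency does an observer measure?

β = v/c = 0.747
(1-β)/(1+β) = 0.253/1.747 = 0.14482
Doppler factor = √(0.14482) = 0.3806
f_obs = 743.6 × 0.3806 = 283.0 THz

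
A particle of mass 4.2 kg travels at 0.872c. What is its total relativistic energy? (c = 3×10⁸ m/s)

γ = 1/√(1 - 0.872²) = 2.0429
mc² = 4.2 × (3×10⁸)² = 3.780×10¹⁷ J
E = γmc² = 2.0429 × 3.780×10¹⁷ = 7.722×10¹⁷ J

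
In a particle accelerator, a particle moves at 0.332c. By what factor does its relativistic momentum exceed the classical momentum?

p_rel = γmv, p_class = mv
Ratio = γ = 1/√(1 - 0.332²)
= 1/√(0.889776) = 1.060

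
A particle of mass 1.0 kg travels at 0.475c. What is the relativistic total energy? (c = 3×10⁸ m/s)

γ = 1/√(1 - 0.475²) = 1.1364
mc² = 1.0 × (3×10⁸)² = 9.000×10¹⁶ J
E = γmc² = 1.1364 × 9.000×10¹⁶ = 1.023×10¹⁷ J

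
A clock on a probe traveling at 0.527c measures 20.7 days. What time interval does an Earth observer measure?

Proper time Δt₀ = 20.7 days
γ = 1/√(1 - 0.527²) = 1.177
Δt = γΔt₀ = 1.177 × 20.7 = 24.36 days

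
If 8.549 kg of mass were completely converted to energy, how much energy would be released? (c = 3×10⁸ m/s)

Using E = mc²:
c² = (3×10⁸)² = 9×10¹⁶ m²/s²
E = 8.549 × 9×10¹⁶ = 7.694×10¹⁷ J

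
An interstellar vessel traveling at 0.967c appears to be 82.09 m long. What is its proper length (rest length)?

Contracted length L = 82.09 m
γ = 1/√(1 - 0.967²) = 3.925
L₀ = γL = 3.925 × 82.09 = 322.2 m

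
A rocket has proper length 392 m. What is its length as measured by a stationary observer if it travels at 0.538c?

Proper length L₀ = 392 m
γ = 1/√(1 - 0.538²) = 1.1863
L = L₀/γ = 392/1.1863 = 330.4 m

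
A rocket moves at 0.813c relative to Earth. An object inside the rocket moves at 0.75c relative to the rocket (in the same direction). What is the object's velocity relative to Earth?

u = (u' + v)/(1 + u'v/c²)
Numerator: 0.75 + 0.813 = 1.563
Denominator: 1 + 0.60975 = 1.60975
u = 1.563/1.60975 = 0.9710c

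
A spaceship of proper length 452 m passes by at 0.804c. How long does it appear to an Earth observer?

Proper length L₀ = 452 m
γ = 1/√(1 - 0.804²) = 1.6817
L = L₀/γ = 452/1.6817 = 268.8 m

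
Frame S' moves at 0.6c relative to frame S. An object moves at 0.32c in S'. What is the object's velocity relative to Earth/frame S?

u = (u' + v)/(1 + u'v/c²)
Numerator: 0.32 + 0.6 = 0.92
Denominator: 1 + 0.192 = 1.192
u = 0.92/1.192 = 0.7718c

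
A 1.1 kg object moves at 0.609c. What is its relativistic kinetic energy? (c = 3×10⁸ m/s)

γ = 1/√(1 - 0.609²) = 1.2608
γ - 1 = 0.2608
KE = (γ-1)mc² = 0.2608 × 1.1 × (3×10⁸)² = 2.582×10¹⁶ J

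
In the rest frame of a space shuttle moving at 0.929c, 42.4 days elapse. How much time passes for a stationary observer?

Proper time Δt₀ = 42.4 days
γ = 1/√(1 - 0.929²) = 2.702
Δt = γΔt₀ = 2.702 × 42.4 = 114.6 days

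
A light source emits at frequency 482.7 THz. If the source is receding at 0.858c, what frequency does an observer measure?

β = v/c = 0.858
(1-β)/(1+β) = 0.142/1.858 = 0.076426
Doppler factor = √(0.076426) = 0.27645
f_obs = 482.7 × 0.27645 = 133.4 THz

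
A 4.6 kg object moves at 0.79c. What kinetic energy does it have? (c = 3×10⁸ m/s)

γ = 1/√(1 - 0.79²) = 1.631
γ - 1 = 0.6310
KE = (γ-1)mc² = 0.6310 × 4.6 × (3×10⁸)² = 2.612×10¹⁷ J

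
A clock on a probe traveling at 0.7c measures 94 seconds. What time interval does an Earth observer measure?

Proper time Δt₀ = 94 seconds
γ = 1/√(1 - 0.7²) = 1.400
Δt = γΔt₀ = 1.400 × 94 = 131.6 seconds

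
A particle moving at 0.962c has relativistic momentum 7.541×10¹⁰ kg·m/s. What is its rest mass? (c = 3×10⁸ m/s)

γ = 1/√(1 - 0.962²) = 3.662
v = 0.962 × 3×10⁸ = 2.886×10⁸ m/s
m = p/(γv) = 7.541×10¹⁰/(3.662 × 2.886×10⁸) = 71.35 kg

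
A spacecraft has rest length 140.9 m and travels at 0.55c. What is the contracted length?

Proper length L₀ = 140.9 m
γ = 1/√(1 - 0.55²) = 1.197
L = L₀/γ = 140.9/1.197 = 117.7 m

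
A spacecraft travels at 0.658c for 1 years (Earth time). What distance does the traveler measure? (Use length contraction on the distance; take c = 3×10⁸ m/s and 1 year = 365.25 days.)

Earth distance: d = v × t = 0.658c × 1 yr = 6.229×10¹⁵ m
γ = 1.328
d' = d/γ = 6.229×10¹⁵/1.328 = 4.691×10¹⁵ m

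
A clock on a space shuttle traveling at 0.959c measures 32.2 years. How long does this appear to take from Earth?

Proper time Δt₀ = 32.2 years
γ = 1/√(1 - 0.959²) = 3.529
Δt = γΔt₀ = 3.529 × 32.2 = 113.6 years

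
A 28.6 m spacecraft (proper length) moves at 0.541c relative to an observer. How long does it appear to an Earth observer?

Proper length L₀ = 28.6 m
γ = 1/√(1 - 0.541²) = 1.189
L = L₀/γ = 28.6/1.189 = 24.05 m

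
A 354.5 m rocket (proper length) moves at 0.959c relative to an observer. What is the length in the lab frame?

Proper length L₀ = 354.5 m
γ = 1/√(1 - 0.959²) = 3.529
L = L₀/γ = 354.5/3.529 = 100.5 m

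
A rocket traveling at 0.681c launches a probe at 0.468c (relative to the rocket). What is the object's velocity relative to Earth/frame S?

u = (u' + v)/(1 + u'v/c²)
Numerator: 0.468 + 0.681 = 1.149
Denominator: 1 + 0.318708 = 1.318708
u = 1.149/1.318708 = 0.8713c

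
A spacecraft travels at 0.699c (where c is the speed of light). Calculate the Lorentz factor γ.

v/c = 0.699, so (v/c)² = 0.488601
1 - (v/c)² = 0.511399
γ = 1/√(0.511399) = 1.398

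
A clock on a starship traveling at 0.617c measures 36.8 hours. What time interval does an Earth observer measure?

Proper time Δt₀ = 36.8 hours
γ = 1/√(1 - 0.617²) = 1.2707
Δt = γΔt₀ = 1.2707 × 36.8 = 46.76 hours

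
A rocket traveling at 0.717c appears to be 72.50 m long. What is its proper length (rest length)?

Contracted length L = 72.50 m
γ = 1/√(1 - 0.717²) = 1.435
L₀ = γL = 1.435 × 72.50 = 104.0 m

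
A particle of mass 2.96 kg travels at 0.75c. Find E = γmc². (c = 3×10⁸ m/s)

γ = 1/√(1 - 0.75²) = 1.512
mc² = 2.96 × (3×10⁸)² = 2.664×10¹⁷ J
E = γmc² = 1.512 × 2.664×10¹⁷ = 4.028×10¹⁷ J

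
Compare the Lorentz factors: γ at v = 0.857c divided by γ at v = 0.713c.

γ₁ = 1/√(1 - 0.857²) = 1.941
γ₂ = 1/√(1 - 0.713²) = 1.426
γ₁/γ₂ = 1.941/1.426 = 1.361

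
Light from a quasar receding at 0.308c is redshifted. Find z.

β = 0.308
(1+β)/(1-β) = 1.308/0.692 = 1.890
√(1.890) = 1.3748
z = 1.3748 - 1 = 0.3748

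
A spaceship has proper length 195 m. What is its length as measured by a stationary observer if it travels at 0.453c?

Proper length L₀ = 195 m
γ = 1/√(1 - 0.453²) = 1.122
L = L₀/γ = 195/1.122 = 173.8 m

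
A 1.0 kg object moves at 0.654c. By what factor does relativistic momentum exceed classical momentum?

p_rel = γmv, p_class = mv
Ratio = γ = 1/√(1 - 0.654²) = 1.322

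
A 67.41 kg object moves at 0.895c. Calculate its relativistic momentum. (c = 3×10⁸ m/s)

γ = 1/√(1 - 0.895²) = 2.242
v = 0.895 × 3×10⁸ = 2.685×10⁸ m/s
p = γmv = 2.242 × 67.41 × 2.685×10⁸ = 4.058×10¹⁰ kg·m/s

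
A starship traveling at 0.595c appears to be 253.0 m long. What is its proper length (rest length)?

Contracted length L = 253.0 m
γ = 1/√(1 - 0.595²) = 1.2442
L₀ = γL = 1.2442 × 253.0 = 314.8 m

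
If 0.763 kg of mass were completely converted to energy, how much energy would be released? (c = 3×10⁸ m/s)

Using E = mc²:
c² = (3×10⁸)² = 9×10¹⁶ m²/s²
E = 0.763 × 9×10¹⁶ = 6.867×10¹⁶ J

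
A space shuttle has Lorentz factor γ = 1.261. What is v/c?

From γ = 1/√(1 - v²/c²):
1/γ² = 1/1.261² = 0.6289
v²/c² = 1 - 0.6289 = 0.3711
v/c = √(0.3711) = 0.6092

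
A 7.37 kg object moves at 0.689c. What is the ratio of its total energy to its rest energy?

E = γmc², E₀ = mc²
E/E₀ = γ = 1/√(1 - 0.689²) = 1.380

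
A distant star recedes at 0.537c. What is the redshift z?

β = 0.537
(1+β)/(1-β) = 1.537/0.463 = 3.320
√(3.320) = 1.822
z = 1.822 - 1 = 0.8220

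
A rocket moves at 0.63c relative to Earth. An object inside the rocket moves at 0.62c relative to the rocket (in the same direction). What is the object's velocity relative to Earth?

u = (u' + v)/(1 + u'v/c²)
Numerator: 0.62 + 0.63 = 1.25
Denominator: 1 + 0.3906 = 1.3906
u = 1.25/1.3906 = 0.8989c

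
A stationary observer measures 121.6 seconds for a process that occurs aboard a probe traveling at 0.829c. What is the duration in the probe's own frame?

Dilated time Δt = 121.6 seconds
γ = 1/√(1 - 0.829²) = 1.78811
Δt₀ = Δt/γ = 121.6/1.78811 = 68.00 seconds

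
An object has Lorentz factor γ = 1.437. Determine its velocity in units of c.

From γ = 1/√(1 - v²/c²):
1/γ² = 1/1.437² = 0.4843
v²/c² = 1 - 0.4843 = 0.5157
v/c = √(0.5157) = 0.7181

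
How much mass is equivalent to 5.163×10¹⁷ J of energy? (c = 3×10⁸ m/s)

From E = mc², we get m = E/c²
c² = (3×10⁸)² = 9×10¹⁶ m²/s²
m = 5.163×10¹⁷ / 9×10¹⁶ = 5.737 kg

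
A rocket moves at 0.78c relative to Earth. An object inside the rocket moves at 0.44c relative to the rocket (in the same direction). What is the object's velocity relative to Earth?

u = (u' + v)/(1 + u'v/c²)
Numerator: 0.44 + 0.78 = 1.22
Denominator: 1 + 0.3432 = 1.3432
u = 1.22/1.3432 = 0.9083c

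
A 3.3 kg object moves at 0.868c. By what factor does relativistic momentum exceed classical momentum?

p_rel = γmv, p_class = mv
Ratio = γ = 1/√(1 - 0.868²) = 2.014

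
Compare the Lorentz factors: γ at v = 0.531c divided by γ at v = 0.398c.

γ₁ = 1/√(1 - 0.531²) = 1.180
γ₂ = 1/√(1 - 0.398²) = 1.090
γ₁/γ₂ = 1.180/1.090 = 1.083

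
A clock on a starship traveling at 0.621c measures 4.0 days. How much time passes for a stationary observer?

Proper time Δt₀ = 4.0 days
γ = 1/√(1 - 0.621²) = 1.2758
Δt = γΔt₀ = 1.2758 × 4.0 = 5.103 days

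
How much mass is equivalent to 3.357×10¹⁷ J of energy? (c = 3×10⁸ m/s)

From E = mc², we get m = E/c²
c² = (3×10⁸)² = 9×10¹⁶ m²/s²
m = 3.357×10¹⁷ / 9×10¹⁶ = 3.730 kg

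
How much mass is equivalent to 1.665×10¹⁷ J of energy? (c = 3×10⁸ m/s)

From E = mc², we get m = E/c²
c² = (3×10⁸)² = 9×10¹⁶ m²/s²
m = 1.665×10¹⁷ / 9×10¹⁶ = 1.850 kg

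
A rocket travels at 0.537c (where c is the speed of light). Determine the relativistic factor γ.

v/c = 0.537, so (v/c)² = 0.288369
1 - (v/c)² = 0.711631
γ = 1/√(0.711631) = 1.185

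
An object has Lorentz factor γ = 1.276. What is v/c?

From γ = 1/√(1 - v²/c²):
1/γ² = 1/1.276² = 0.6142
v²/c² = 1 - 0.6142 = 0.3858
v/c = √(0.3858) = 0.6211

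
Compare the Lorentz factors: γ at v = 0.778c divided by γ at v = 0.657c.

γ₁ = 1/√(1 - 0.778²) = 1.5917
γ₂ = 1/√(1 - 0.657²) = 1.3265
γ₁/γ₂ = 1.5917/1.3265 = 1.200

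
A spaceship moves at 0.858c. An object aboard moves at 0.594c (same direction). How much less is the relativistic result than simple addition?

Classical: u' + v = 0.594 + 0.858 = 1.452c
Relativistic: u = (0.594 + 0.858)/(1 + 0.509652) = 1.452/1.509652 = 0.9618c
Difference: 1.452 - 0.9618 = 0.4902c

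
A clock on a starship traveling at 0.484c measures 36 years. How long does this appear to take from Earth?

Proper time Δt₀ = 36 years
γ = 1/√(1 - 0.484²) = 1.1428
Δt = γΔt₀ = 1.1428 × 36 = 41.14 years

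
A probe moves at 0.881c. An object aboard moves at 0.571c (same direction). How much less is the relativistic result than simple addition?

Classical: u' + v = 0.571 + 0.881 = 1.452c
Relativistic: u = (0.571 + 0.881)/(1 + 0.503051) = 1.452/1.503051 = 0.9660c
Difference: 1.452 - 0.9660 = 0.4860c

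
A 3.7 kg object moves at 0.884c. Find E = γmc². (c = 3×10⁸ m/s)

γ = 1/√(1 - 0.884²) = 2.139
mc² = 3.7 × (3×10⁸)² = 3.330×10¹⁷ J
E = γmc² = 2.139 × 3.330×10¹⁷ = 7.123×10¹⁷ J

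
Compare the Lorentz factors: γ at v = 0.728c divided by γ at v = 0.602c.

γ₁ = 1/√(1 - 0.728²) = 1.459
γ₂ = 1/√(1 - 0.602²) = 1.252
γ₁/γ₂ = 1.459/1.252 = 1.165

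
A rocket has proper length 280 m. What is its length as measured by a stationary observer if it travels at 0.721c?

Proper length L₀ = 280 m
γ = 1/√(1 - 0.721²) = 1.443
L = L₀/γ = 280/1.443 = 194.0 m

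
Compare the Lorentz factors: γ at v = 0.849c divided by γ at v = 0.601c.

γ₁ = 1/√(1 - 0.849²) = 1.893
γ₂ = 1/√(1 - 0.601²) = 1.251
γ₁/γ₂ = 1.893/1.251 = 1.513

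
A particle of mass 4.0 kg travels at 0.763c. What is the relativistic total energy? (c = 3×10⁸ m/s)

γ = 1/√(1 - 0.763²) = 1.547
mc² = 4.0 × (3×10⁸)² = 3.600×10¹⁷ J
E = γmc² = 1.547 × 3.600×10¹⁷ = 5.569×10¹⁷ J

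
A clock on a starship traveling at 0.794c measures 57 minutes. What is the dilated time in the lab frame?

Proper time Δt₀ = 57 minutes
γ = 1/√(1 - 0.794²) = 1.64496
Δt = γΔt₀ = 1.64496 × 57 = 93.76 minutes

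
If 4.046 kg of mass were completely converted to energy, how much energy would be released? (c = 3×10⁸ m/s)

Using E = mc²:
c² = (3×10⁸)² = 9×10¹⁶ m²/s²
E = 4.046 × 9×10¹⁶ = 3.641×10¹⁷ J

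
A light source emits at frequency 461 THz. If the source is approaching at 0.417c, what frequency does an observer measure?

β = v/c = 0.417
(1+β)/(1-β) = 1.417/0.583 = 2.431
Doppler factor = √(2.431) = 1.559
f_obs = 461 × 1.559 = 718.7 THz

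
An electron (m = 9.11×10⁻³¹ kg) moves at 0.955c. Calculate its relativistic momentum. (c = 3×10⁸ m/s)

γ = 1/√(1 - 0.955²) = 3.3715
v = 0.955 × 3×10⁸ = 2.865×10⁸ m/s
p = γmv = 3.3715 × 9.11×10⁻³¹ × 2.865×10⁸ = 8.800×10⁻²² kg·m/s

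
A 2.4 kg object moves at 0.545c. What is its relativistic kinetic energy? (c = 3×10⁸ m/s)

γ = 1/√(1 - 0.545²) = 1.1927
γ - 1 = 0.1927
KE = (γ-1)mc² = 0.1927 × 2.4 × (3×10⁸)² = 4.162×10¹⁶ J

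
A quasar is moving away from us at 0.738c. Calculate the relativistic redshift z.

β = 0.738
(1+β)/(1-β) = 1.738/0.262 = 6.634
√(6.634) = 2.576
z = 2.576 - 1 = 1.576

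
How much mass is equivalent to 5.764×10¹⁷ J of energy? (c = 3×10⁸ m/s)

From E = mc², we get m = E/c²
c² = (3×10⁸)² = 9×10¹⁶ m²/s²
m = 5.764×10¹⁷ / 9×10¹⁶ = 6.404 kg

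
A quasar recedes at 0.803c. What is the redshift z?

β = 0.803
(1+β)/(1-β) = 1.803/0.197 = 9.152
√(9.152) = 3.025
z = 3.025 - 1 = 2.025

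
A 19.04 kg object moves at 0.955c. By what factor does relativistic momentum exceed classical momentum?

p_rel = γmv, p_class = mv
Ratio = γ = 1/√(1 - 0.955²) = 3.371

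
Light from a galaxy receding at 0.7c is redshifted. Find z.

β = 0.7
(1+β)/(1-β) = 1.7/0.3 = 5.6667
√(5.6667) = 2.380
z = 2.380 - 1 = 1.380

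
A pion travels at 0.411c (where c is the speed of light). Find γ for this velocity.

v/c = 0.411, so (v/c)² = 0.168921
1 - (v/c)² = 0.831079
γ = 1/√(0.831079) = 1.097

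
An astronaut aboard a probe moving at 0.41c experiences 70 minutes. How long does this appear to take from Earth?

Proper time Δt₀ = 70 minutes
γ = 1/√(1 - 0.41²) = 1.0964
Δt = γΔt₀ = 1.0964 × 70 = 76.75 minutes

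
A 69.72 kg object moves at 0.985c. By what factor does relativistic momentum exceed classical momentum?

p_rel = γmv, p_class = mv
Ratio = γ = 1/√(1 - 0.985²) = 5.795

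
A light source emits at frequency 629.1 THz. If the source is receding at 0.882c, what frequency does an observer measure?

β = v/c = 0.882
(1-β)/(1+β) = 0.118/1.882 = 0.06270
Doppler factor = √(0.06270) = 0.2504
f_obs = 629.1 × 0.2504 = 157.5 THz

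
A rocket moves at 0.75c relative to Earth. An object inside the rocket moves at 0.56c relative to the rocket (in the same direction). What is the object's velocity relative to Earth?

u = (u' + v)/(1 + u'v/c²)
Numerator: 0.56 + 0.75 = 1.31
Denominator: 1 + 0.42 = 1.42
u = 1.31/1.42 = 0.9225c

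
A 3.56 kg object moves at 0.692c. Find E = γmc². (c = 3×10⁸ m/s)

γ = 1/√(1 - 0.692²) = 1.385
mc² = 3.56 × (3×10⁸)² = 3.204×10¹⁷ J
E = γmc² = 1.385 × 3.204×10¹⁷ = 4.438×10¹⁷ J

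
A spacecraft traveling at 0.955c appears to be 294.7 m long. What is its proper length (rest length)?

Contracted length L = 294.7 m
γ = 1/√(1 - 0.955²) = 3.3715
L₀ = γL = 3.3715 × 294.7 = 993.6 m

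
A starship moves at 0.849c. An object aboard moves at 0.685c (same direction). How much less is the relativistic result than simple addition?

Classical: u' + v = 0.685 + 0.849 = 1.534c
Relativistic: u = (0.685 + 0.849)/(1 + 0.581565) = 1.534/1.581565 = 0.9699c
Difference: 1.534 - 0.9699 = 0.5641c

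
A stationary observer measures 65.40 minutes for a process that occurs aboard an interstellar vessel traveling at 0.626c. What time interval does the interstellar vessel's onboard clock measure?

Dilated time Δt = 65.40 minutes
γ = 1/√(1 - 0.626²) = 1.2823
Δt₀ = Δt/γ = 65.40/1.2823 = 51.00 minutes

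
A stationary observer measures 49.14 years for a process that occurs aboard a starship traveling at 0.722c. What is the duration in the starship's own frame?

Dilated time Δt = 49.14 years
γ = 1/√(1 - 0.722²) = 1.4453
Δt₀ = Δt/γ = 49.14/1.4453 = 34.00 years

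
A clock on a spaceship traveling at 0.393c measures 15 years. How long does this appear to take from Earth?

Proper time Δt₀ = 15 years
γ = 1/√(1 - 0.393²) = 1.0875
Δt = γΔt₀ = 1.0875 × 15 = 16.31 years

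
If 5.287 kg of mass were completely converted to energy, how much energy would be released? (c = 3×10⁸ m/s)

Using E = mc²:
c² = (3×10⁸)² = 9×10¹⁶ m²/s²
E = 5.287 × 9×10¹⁶ = 4.758×10¹⁷ J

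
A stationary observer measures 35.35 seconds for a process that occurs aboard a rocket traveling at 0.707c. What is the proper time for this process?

Dilated time Δt = 35.35 seconds
γ = 1/√(1 - 0.707²) = 1.414
Δt₀ = Δt/γ = 35.35/1.414 = 25.00 seconds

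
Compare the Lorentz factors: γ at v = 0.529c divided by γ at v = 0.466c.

γ₁ = 1/√(1 - 0.529²) = 1.1784
γ₂ = 1/√(1 - 0.466²) = 1.1302
γ₁/γ₂ = 1.1784/1.1302 = 1.043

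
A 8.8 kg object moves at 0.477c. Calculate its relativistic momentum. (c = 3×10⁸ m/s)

γ = 1/√(1 - 0.477²) = 1.138
v = 0.477 × 3×10⁸ = 1.431×10⁸ m/s
p = γmv = 1.138 × 8.8 × 1.431×10⁸ = 1.433×10⁹ kg·m/s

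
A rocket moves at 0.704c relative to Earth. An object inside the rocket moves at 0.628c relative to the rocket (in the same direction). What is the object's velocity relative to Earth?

u = (u' + v)/(1 + u'v/c²)
Numerator: 0.628 + 0.704 = 1.332
Denominator: 1 + 0.442112 = 1.442112
u = 1.332/1.442112 = 0.9236c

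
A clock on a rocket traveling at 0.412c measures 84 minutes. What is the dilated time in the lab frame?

Proper time Δt₀ = 84 minutes
γ = 1/√(1 - 0.412²) = 1.0975
Δt = γΔt₀ = 1.0975 × 84 = 92.19 minutes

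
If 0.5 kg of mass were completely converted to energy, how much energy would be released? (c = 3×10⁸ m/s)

Using E = mc²:
c² = (3×10⁸)² = 9×10¹⁶ m²/s²
E = 0.5 × 9×10¹⁶ = 4.500×10¹⁶ J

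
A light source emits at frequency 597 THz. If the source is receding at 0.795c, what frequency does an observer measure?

β = v/c = 0.795
(1-β)/(1+β) = 0.205/1.795 = 0.114206
Doppler factor = √(0.114206) = 0.33794
f_obs = 597 × 0.33794 = 201.8 THz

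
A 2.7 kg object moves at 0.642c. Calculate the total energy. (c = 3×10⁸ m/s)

γ = 1/√(1 - 0.642²) = 1.304
mc² = 2.7 × (3×10⁸)² = 2.430×10¹⁷ J
E = γmc² = 1.304 × 2.430×10¹⁷ = 3.169×10¹⁷ J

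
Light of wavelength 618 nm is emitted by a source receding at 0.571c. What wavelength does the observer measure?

β = 0.571
Wavelength Doppler factor = √(1.571/0.429) = √(3.662) = 1.914
λ_obs = 618 × 1.914 = 1183 nm (redshift)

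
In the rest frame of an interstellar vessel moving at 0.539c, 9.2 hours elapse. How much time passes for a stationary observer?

Proper time Δt₀ = 9.2 hours
γ = 1/√(1 - 0.539²) = 1.187
Δt = γΔt₀ = 1.187 × 9.2 = 10.92 hours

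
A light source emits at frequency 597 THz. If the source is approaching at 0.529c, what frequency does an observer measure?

β = v/c = 0.529
(1+β)/(1-β) = 1.529/0.471 = 3.246
Doppler factor = √(3.246) = 1.802
f_obs = 597 × 1.802 = 1076 THz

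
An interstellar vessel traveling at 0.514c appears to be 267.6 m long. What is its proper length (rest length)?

Contracted length L = 267.6 m
γ = 1/√(1 - 0.514²) = 1.166
L₀ = γL = 1.166 × 267.6 = 312.0 m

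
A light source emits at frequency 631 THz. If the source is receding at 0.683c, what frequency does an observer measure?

β = v/c = 0.683
(1-β)/(1+β) = 0.317/1.683 = 0.18835
Doppler factor = √(0.18835) = 0.4340
f_obs = 631 × 0.4340 = 273.9 THz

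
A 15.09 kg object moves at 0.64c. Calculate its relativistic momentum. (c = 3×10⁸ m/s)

γ = 1/√(1 - 0.64²) = 1.3014
v = 0.64 × 3×10⁸ = 1.920×10⁸ m/s
p = γmv = 1.3014 × 15.09 × 1.920×10⁸ = 3.771×10⁹ kg·m/s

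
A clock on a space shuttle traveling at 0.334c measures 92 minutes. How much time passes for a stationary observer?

Proper time Δt₀ = 92 minutes
γ = 1/√(1 - 0.334²) = 1.061
Δt = γΔt₀ = 1.061 × 92 = 97.61 minutes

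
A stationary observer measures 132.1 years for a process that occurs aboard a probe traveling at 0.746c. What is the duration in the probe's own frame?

Dilated time Δt = 132.1 years
γ = 1/√(1 - 0.746²) = 1.5016
Δt₀ = Δt/γ = 132.1/1.5016 = 87.97 years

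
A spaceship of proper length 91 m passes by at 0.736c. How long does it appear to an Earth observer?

Proper length L₀ = 91 m
γ = 1/√(1 - 0.736²) = 1.477
L = L₀/γ = 91/1.477 = 61.61 m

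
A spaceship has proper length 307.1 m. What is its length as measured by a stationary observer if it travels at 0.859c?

Proper length L₀ = 307.1 m
γ = 1/√(1 - 0.859²) = 1.953
L = L₀/γ = 307.1/1.953 = 157.2 m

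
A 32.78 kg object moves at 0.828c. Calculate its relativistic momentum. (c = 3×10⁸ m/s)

γ = 1/√(1 - 0.828²) = 1.783
v = 0.828 × 3×10⁸ = 2.484×10⁸ m/s
p = γmv = 1.783 × 32.78 × 2.484×10⁸ = 1.452×10¹⁰ kg·m/s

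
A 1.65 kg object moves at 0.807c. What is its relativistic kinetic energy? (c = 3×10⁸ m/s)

γ = 1/√(1 - 0.807²) = 1.6933
γ - 1 = 0.6933
KE = (γ-1)mc² = 0.6933 × 1.65 × (3×10⁸)² = 1.030×10¹⁷ J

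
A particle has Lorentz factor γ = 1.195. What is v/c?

From γ = 1/√(1 - v²/c²):
1/γ² = 1/1.195² = 0.70027
v²/c² = 1 - 0.70027 = 0.29973
v/c = √(0.29973) = 0.5475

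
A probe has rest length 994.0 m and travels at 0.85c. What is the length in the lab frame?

Proper length L₀ = 994.0 m
γ = 1/√(1 - 0.85²) = 1.8983
L = L₀/γ = 994.0/1.8983 = 523.6 m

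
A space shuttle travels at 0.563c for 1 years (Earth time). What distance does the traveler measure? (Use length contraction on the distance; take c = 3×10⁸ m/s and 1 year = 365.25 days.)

Earth distance: d = v × t = 0.563c × 1 yr = 5.330×10¹⁵ m
γ = 1.210
d' = d/γ = 5.330×10¹⁵/1.210 = 4.405×10¹⁵ m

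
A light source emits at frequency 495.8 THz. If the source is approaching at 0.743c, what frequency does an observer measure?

β = v/c = 0.743
(1+β)/(1-β) = 1.743/0.257 = 6.782
Doppler factor = √(6.782) = 2.604
f_obs = 495.8 × 2.604 = 1291 THz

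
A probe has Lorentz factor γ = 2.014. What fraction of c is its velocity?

From γ = 1/√(1 - v²/c²):
1/γ² = 1/2.014² = 0.2465
v²/c² = 1 - 0.2465 = 0.7535
v/c = √(0.7535) = 0.8680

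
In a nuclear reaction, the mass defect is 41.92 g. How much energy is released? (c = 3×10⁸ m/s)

Convert mass defect: Δm = 41.92 g = 0.04192 kg
E = Δm·c² = 0.04192 × (3×10⁸)²
= 0.04192 × 9×10¹⁶ = 3.773×10¹⁵ J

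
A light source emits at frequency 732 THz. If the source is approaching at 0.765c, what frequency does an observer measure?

β = v/c = 0.765
(1+β)/(1-β) = 1.765/0.235 = 7.511
Doppler factor = √(7.511) = 2.741
f_obs = 732 × 2.741 = 2006 THz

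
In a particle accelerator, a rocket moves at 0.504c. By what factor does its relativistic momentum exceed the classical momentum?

p_rel = γmv, p_class = mv
Ratio = γ = 1/√(1 - 0.504²)
= 1/√(0.745984) = 1.158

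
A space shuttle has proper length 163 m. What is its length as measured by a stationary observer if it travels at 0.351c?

Proper length L₀ = 163 m
γ = 1/√(1 - 0.351²) = 1.068
L = L₀/γ = 163/1.068 = 152.6 m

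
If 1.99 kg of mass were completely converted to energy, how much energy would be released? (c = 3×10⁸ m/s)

Using E = mc²:
c² = (3×10⁸)² = 9×10¹⁶ m²/s²
E = 1.99 × 9×10¹⁶ = 1.791×10¹⁷ J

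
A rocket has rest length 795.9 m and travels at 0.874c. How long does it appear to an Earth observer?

Proper length L₀ = 795.9 m
γ = 1/√(1 - 0.874²) = 2.058
L = L₀/γ = 795.9/2.058 = 386.7 m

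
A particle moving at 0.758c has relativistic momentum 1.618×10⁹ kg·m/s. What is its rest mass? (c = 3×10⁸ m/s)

γ = 1/√(1 - 0.758²) = 1.533
v = 0.758 × 3×10⁸ = 2.274×10⁸ m/s
m = p/(γv) = 1.618×10⁹/(1.533 × 2.274×10⁸) = 4.641 kg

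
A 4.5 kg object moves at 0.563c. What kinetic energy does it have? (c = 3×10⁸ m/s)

γ = 1/√(1 - 0.563²) = 1.20998
γ - 1 = 0.20998
KE = (γ-1)mc² = 0.20998 × 4.5 × (3×10⁸)² = 8.504×10¹⁶ J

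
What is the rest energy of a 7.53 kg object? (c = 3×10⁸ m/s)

c² = (3×10⁸)² = 9.000×10¹⁶ m²/s²
E₀ = mc² = 7.53 × 9.000×10¹⁶ = 6.777×10¹⁷ J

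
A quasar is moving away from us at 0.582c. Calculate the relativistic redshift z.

β = 0.582
(1+β)/(1-β) = 1.582/0.418 = 3.7847
√(3.7847) = 1.9454
z = 1.9454 - 1 = 0.9454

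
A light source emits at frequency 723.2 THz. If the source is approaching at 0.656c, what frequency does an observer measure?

β = v/c = 0.656
(1+β)/(1-β) = 1.656/0.344 = 4.814
Doppler factor = √(4.814) = 2.194
f_obs = 723.2 × 2.194 = 1587 THz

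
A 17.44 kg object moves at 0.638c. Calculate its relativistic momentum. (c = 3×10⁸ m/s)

γ = 1/√(1 - 0.638²) = 1.2986
v = 0.638 × 3×10⁸ = 1.914×10⁸ m/s
p = γmv = 1.2986 × 17.44 × 1.914×10⁸ = 4.335×10⁹ kg·m/s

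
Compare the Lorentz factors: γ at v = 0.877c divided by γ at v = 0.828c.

γ₁ = 1/√(1 - 0.877²) = 2.081
γ₂ = 1/√(1 - 0.828²) = 1.783
γ₁/γ₂ = 2.081/1.783 = 1.167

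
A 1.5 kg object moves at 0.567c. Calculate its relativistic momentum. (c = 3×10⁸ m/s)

γ = 1/√(1 - 0.567²) = 1.214
v = 0.567 × 3×10⁸ = 1.701×10⁸ m/s
p = γmv = 1.214 × 1.5 × 1.701×10⁸ = 3.098×10⁸ kg·m/s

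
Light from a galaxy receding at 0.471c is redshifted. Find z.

β = 0.471
(1+β)/(1-β) = 1.471/0.529 = 2.7807
√(2.7807) = 1.6675
z = 1.6675 - 1 = 0.6675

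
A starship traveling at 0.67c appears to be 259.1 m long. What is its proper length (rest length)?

Contracted length L = 259.1 m
γ = 1/√(1 - 0.67²) = 1.347
L₀ = γL = 1.347 × 259.1 = 349.0 m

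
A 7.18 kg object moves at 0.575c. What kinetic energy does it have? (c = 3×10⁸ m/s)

γ = 1/√(1 - 0.575²) = 1.22226
γ - 1 = 0.22226
KE = (γ-1)mc² = 0.22226 × 7.18 × (3×10⁸)² = 1.436×10¹⁷ J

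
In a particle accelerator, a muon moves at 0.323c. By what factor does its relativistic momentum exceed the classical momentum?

p_rel = γmv, p_class = mv
Ratio = γ = 1/√(1 - 0.323²)
= 1/√(0.895671) = 1.057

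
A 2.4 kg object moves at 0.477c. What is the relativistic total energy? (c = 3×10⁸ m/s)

γ = 1/√(1 - 0.477²) = 1.138
mc² = 2.4 × (3×10⁸)² = 2.160×10¹⁷ J
E = γmc² = 1.138 × 2.160×10¹⁷ = 2.458×10¹⁷ J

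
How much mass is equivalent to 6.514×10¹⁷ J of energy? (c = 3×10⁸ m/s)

From E = mc², we get m = E/c²
c² = (3×10⁸)² = 9×10¹⁶ m²/s²
m = 6.514×10¹⁷ / 9×10¹⁶ = 7.238 kg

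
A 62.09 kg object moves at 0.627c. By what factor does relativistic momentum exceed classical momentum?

p_rel = γmv, p_class = mv
Ratio = γ = 1/√(1 - 0.627²) = 1.284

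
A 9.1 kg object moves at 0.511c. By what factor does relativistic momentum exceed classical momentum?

p_rel = γmv, p_class = mv
Ratio = γ = 1/√(1 - 0.511²) = 1.163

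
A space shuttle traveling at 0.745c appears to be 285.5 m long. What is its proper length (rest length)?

Contracted length L = 285.5 m
γ = 1/√(1 - 0.745²) = 1.499
L₀ = γL = 1.499 × 285.5 = 428.0 m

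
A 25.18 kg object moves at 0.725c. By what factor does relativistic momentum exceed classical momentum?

p_rel = γmv, p_class = mv
Ratio = γ = 1/√(1 - 0.725²) = 1.452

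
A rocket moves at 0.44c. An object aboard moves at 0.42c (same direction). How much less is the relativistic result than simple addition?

Classical: u' + v = 0.42 + 0.44 = 0.86c
Relativistic: u = (0.42 + 0.44)/(1 + 0.1848) = 0.86/1.1848 = 0.7259c
Difference: 0.86 - 0.7259 = 0.1341c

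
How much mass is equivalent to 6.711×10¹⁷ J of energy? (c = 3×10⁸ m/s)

From E = mc², we get m = E/c²
c² = (3×10⁸)² = 9×10¹⁶ m²/s²
m = 6.711×10¹⁷ / 9×10¹⁶ = 7.457 kg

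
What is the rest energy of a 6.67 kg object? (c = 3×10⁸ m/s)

c² = (3×10⁸)² = 9.000×10¹⁶ m²/s²
E₀ = mc² = 6.67 × 9.000×10¹⁶ = 6.003×10¹⁷ J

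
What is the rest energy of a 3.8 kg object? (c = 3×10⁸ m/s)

c² = (3×10⁸)² = 9.000×10¹⁶ m²/s²
E₀ = mc² = 3.8 × 9.000×10¹⁶ = 3.420×10¹⁷ J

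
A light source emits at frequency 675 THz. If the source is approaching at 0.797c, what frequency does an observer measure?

β = v/c = 0.797
(1+β)/(1-β) = 1.797/0.203 = 8.852
Doppler factor = √(8.852) = 2.975
f_obs = 675 × 2.975 = 2008 THz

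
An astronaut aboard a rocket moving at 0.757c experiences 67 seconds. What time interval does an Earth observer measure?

Proper time Δt₀ = 67 seconds
γ = 1/√(1 - 0.757²) = 1.530
Δt = γΔt₀ = 1.530 × 67 = 102.5 seconds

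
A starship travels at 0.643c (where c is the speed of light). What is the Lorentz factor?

v/c = 0.643, so (v/c)² = 0.413449
1 - (v/c)² = 0.586551
γ = 1/√(0.586551) = 1.306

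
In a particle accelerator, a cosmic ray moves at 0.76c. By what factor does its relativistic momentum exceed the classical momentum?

p_rel = γmv, p_class = mv
Ratio = γ = 1/√(1 - 0.76²)
= 1/√(0.4224) = 1.539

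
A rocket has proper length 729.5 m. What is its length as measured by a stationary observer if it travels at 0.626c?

Proper length L₀ = 729.5 m
γ = 1/√(1 - 0.626²) = 1.2823
L = L₀/γ = 729.5/1.2823 = 568.9 m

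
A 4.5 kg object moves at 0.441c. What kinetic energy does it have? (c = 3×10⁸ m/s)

γ = 1/√(1 - 0.441²) = 1.1142
γ - 1 = 0.1142
KE = (γ-1)mc² = 0.1142 × 4.5 × (3×10⁸)² = 4.625×10¹⁶ J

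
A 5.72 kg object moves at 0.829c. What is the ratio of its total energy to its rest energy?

E = γmc², E₀ = mc²
E/E₀ = γ = 1/√(1 - 0.829²) = 1.788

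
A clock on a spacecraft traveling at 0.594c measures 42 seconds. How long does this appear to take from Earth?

Proper time Δt₀ = 42 seconds
γ = 1/√(1 - 0.594²) = 1.243
Δt = γΔt₀ = 1.243 × 42 = 52.21 seconds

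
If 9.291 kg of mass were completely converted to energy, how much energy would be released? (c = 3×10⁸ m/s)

Using E = mc²:
c² = (3×10⁸)² = 9×10¹⁶ m²/s²
E = 9.291 × 9×10¹⁶ = 8.362×10¹⁷ J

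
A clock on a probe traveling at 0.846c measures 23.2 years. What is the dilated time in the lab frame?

Proper time Δt₀ = 23.2 years
γ = 1/√(1 - 0.846²) = 1.8755
Δt = γΔt₀ = 1.8755 × 23.2 = 43.51 years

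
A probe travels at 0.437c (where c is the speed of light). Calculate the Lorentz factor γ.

v/c = 0.437, so (v/c)² = 0.190969
1 - (v/c)² = 0.809031
γ = 1/√(0.809031) = 1.112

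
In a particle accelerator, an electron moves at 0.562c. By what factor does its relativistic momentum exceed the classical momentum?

p_rel = γmv, p_class = mv
Ratio = γ = 1/√(1 - 0.562²)
= 1/√(0.684156) = 1.209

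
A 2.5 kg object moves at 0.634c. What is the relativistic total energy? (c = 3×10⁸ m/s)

γ = 1/√(1 - 0.634²) = 1.293
mc² = 2.5 × (3×10⁸)² = 2.250×10¹⁷ J
E = γmc² = 1.293 × 2.250×10¹⁷ = 2.909×10¹⁷ J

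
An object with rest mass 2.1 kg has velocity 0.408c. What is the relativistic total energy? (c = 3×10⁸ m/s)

γ = 1/√(1 - 0.408²) = 1.095
mc² = 2.1 × (3×10⁸)² = 1.890×10¹⁷ J
E = γmc² = 1.095 × 1.890×10¹⁷ = 2.070×10¹⁷ J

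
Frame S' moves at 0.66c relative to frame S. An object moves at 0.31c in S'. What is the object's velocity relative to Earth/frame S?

u = (u' + v)/(1 + u'v/c²)
Numerator: 0.31 + 0.66 = 0.97
Denominator: 1 + 0.2046 = 1.2046
u = 0.97/1.2046 = 0.8052c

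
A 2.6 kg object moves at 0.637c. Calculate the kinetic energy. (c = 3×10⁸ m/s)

γ = 1/√(1 - 0.637²) = 1.29725
γ - 1 = 0.29725
KE = (γ-1)mc² = 0.29725 × 2.6 × (3×10⁸)² = 6.956×10¹⁶ J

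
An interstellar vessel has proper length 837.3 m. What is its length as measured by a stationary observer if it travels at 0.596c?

Proper length L₀ = 837.3 m
γ = 1/√(1 - 0.596²) = 1.2454
L = L₀/γ = 837.3/1.2454 = 672.3 m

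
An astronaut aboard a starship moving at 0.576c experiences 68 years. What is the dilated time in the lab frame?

Proper time Δt₀ = 68 years
γ = 1/√(1 - 0.576²) = 1.22332
Δt = γΔt₀ = 1.22332 × 68 = 83.19 years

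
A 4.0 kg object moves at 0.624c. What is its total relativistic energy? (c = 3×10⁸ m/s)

γ = 1/√(1 - 0.624²) = 1.2797
mc² = 4.0 × (3×10⁸)² = 3.600×10¹⁷ J
E = γmc² = 1.2797 × 3.600×10¹⁷ = 4.607×10¹⁷ J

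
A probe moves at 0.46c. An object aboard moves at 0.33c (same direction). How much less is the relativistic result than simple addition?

Classical: u' + v = 0.33 + 0.46 = 0.79c
Relativistic: u = (0.33 + 0.46)/(1 + 0.1518) = 0.79/1.1518 = 0.6859c
Difference: 0.79 - 0.6859 = 0.1041c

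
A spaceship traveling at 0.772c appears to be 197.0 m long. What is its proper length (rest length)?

Contracted length L = 197.0 m
γ = 1/√(1 - 0.772²) = 1.573
L₀ = γL = 1.573 × 197.0 = 309.9 m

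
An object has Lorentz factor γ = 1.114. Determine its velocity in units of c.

From γ = 1/√(1 - v²/c²):
1/γ² = 1/1.114² = 0.8058
v²/c² = 1 - 0.8058 = 0.1942
v/c = √(0.1942) = 0.4407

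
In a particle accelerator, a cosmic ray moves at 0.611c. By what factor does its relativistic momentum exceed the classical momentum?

p_rel = γmv, p_class = mv
Ratio = γ = 1/√(1 - 0.611²)
= 1/√(0.626679) = 1.263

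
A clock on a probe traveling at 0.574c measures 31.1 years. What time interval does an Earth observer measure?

Proper time Δt₀ = 31.1 years
γ = 1/√(1 - 0.574²) = 1.2212
Δt = γΔt₀ = 1.2212 × 31.1 = 37.98 years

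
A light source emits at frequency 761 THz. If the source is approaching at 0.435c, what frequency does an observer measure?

β = v/c = 0.435
(1+β)/(1-β) = 1.435/0.565 = 2.540
Doppler factor = √(2.540) = 1.594
f_obs = 761 × 1.594 = 1213 THz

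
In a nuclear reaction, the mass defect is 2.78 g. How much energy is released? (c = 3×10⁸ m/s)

Convert mass defect: Δm = 2.78 g = 0.00278 kg
E = Δm·c² = 0.00278 × (3×10⁸)²
= 0.00278 × 9×10¹⁶ = 2.502×10¹⁴ J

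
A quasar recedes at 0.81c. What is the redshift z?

β = 0.81
(1+β)/(1-β) = 1.81/0.19 = 9.526
√(9.526) = 3.086
z = 3.086 - 1 = 2.086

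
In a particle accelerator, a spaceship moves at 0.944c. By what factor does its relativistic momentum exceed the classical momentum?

p_rel = γmv, p_class = mv
Ratio = γ = 1/√(1 - 0.944²)
= 1/√(0.108864) = 3.031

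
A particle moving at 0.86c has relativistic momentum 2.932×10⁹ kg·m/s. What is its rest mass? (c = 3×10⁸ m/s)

γ = 1/√(1 - 0.86²) = 1.9597
v = 0.86 × 3×10⁸ = 2.580×10⁸ m/s
m = p/(γv) = 2.932×10⁹/(1.9597 × 2.580×10⁸) = 5.799 kg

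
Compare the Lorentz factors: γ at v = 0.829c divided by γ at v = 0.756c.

γ₁ = 1/√(1 - 0.829²) = 1.788
γ₂ = 1/√(1 - 0.756²) = 1.528
γ₁/γ₂ = 1.788/1.528 = 1.170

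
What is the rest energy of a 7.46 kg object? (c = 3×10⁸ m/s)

c² = (3×10⁸)² = 9.000×10¹⁶ m²/s²
E₀ = mc² = 7.46 × 9.000×10¹⁶ = 6.714×10¹⁷ J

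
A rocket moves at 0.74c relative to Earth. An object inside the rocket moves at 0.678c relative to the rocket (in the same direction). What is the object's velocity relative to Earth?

u = (u' + v)/(1 + u'v/c²)
Numerator: 0.678 + 0.74 = 1.418
Denominator: 1 + 0.50172 = 1.50172
u = 1.418/1.50172 = 0.9443c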